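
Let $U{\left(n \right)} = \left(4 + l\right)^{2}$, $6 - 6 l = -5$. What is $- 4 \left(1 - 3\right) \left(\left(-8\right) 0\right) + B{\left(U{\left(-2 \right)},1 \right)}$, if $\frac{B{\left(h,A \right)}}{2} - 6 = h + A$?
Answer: $\frac{1477}{18} \approx 82.056$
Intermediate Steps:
$l = \frac{11}{6}$ ($l = 1 - - \frac{5}{6} = 1 + \frac{5}{6} = \frac{11}{6} \approx 1.8333$)
$U{\left(n \right)} = \frac{1225}{36}$ ($U{\left(n \right)} = \left(4 + \frac{11}{6}\right)^{2} = \left(\frac{35}{6}\right)^{2} = \frac{1225}{36}$)
$B{\left(h,A \right)} = 12 + 2 A + 2 h$ ($B{\left(h,A \right)} = 12 + 2 \left(h + A\right) = 12 + 2 \left(A + h\right) = 12 + \left(2 A + 2 h\right) = 12 + 2 A + 2 h$)
$- 4 \left(1 - 3\right) \left(\left(-8\right) 0\right) + B{\left(U{\left(-2 \right)},1 \right)} = - 4 \left(1 - 3\right) \left(\left(-8\right) 0\right) + \left(12 + 2 \cdot 1 + 2 \cdot \frac{1225}{36}\right) = - 4 \left(-2\right) 0 + \left(12 + 2 + \frac{1225}{18}\right) = \left(-1\right) \left(-8\right) 0 + \frac{1477}{18} = 8 \cdot 0 + \frac{1477}{18} = 0 + \frac{1477}{18} = \frac{1477}{18}$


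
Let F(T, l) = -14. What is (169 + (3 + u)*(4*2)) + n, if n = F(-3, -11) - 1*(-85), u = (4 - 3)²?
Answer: 272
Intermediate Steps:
u = 1 (u = 1² = 1)
n = 71 (n = -14 - 1*(-85) = -14 + 85 = 71)
(169 + (3 + u)*(4*2)) + n = (169 + (3 + 1)*(4*2)) + 71 = (169 + 4*8) + 71 = (169 + 32) + 71 = 201 + 71 = 272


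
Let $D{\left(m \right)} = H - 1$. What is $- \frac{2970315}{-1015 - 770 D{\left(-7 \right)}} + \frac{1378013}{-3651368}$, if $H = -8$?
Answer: $- \frac{310110402509}{617081192} \approx -502.54$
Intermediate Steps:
$D{\left(m \right)} = -9$ ($D{\left(m \right)} = -8 - 1 = -9$)
$- \frac{2970315}{-1015 - 770 D{\left(-7 \right)}} + \frac{1378013}{-3651368} = - \frac{2970315}{-1015 - -6930} + \frac{1378013}{-3651368} = - \frac{2970315}{-1015 + 6930} + 1378013 \left(- \frac{1}{3651368}\right) = - \frac{2970315}{5915} - \frac{196859}{521624} = \left(-2970315\right) \frac{1}{5915} - \frac{196859}{521624} = - \frac{594063}{1183} - \frac{196859}{521624} = - \frac{310110402509}{617081192}$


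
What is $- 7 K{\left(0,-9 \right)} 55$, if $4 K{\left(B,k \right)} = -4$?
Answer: $385$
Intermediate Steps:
$K{\left(B,k \right)} = -1$ ($K{\left(B,k \right)} = \frac{1}{4} \left(-4\right) = -1$)
$- 7 K{\left(0,-9 \right)} 55 = \left(-7\right) \left(-1\right) 55 = 7 \cdot 55 = 385$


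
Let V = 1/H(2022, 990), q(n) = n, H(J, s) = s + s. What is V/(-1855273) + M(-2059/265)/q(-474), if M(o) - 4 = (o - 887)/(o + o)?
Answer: -77627757894031/597525511676940 ≈ -0.12992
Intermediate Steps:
H(J, s) = 2*s
V = 1/1980 (V = 1/(2*990) = 1/1980 ≈ 0.00050505)
M(o) = 4 + (-887 + o)/(2*o) (M(o) = 4 + (o - 887)/(o + o) = 4 + (-887 + o)/((2*o)) = 4 + (-887 + o)*(1/(2*o)) = 4 + (-887 + o)/(2*o))
V/(-1855273) + M(-2059/265)/q(-474) = (1/1980)/(-1855273) + ((-887 + 9*(-2059/265))/(2*((-2059/265))))/(-474) = (1/1980)*(-1/1855273) + ((-887 + 9*(-2059*1/265))/(2*((-2059*1/265))))*(-1/474) = -1/3673440540 + ((-887 + 9*(-2059/265))/(2*(-2059/265)))*(-1/474) = -1/3673440540 + ((1/2)*(-265/2059)*(-887 - 18531/265))*(-1/474) = -1/3673440540 + ((1/2)*(-265/2059)*(-253586/265))*(-1/474) = -1/3673440540 + (126793/2059)*(-1/474) = -1/3673440540 - 126793/975966 = -77627757894031/597525511676940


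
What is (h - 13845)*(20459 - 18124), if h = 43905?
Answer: 70190100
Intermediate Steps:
(h - 13845)*(20459 - 18124) = (43905 - 13845)*(20459 - 18124) = 30060*2335 = 70190100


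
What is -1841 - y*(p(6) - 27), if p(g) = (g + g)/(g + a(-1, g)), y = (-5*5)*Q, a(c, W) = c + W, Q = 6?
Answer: -63001/11 ≈ -5727.4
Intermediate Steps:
a(c, W) = W + c
y = -150 (y = -5*5*6 = -25*6 = -150)
p(g) = 2*g/(-1 + 2*g) (p(g) = (g + g)/(g + (g - 1)) = (2*g)/(g + (-1 + g)) = (2*g)/(-1 + 2*g) = 2*g/(-1 + 2*g))
-1841 - y*(p(6) - 27) = -1841 - (-150)*(2*6/(-1 + 2*6) - 27) = -1841 - (-150)*(2*6/(-1 + 12) - 27) = -1841 - (-150)*(2*6/11 - 27) = -1841 - (-150)*(2*6*(1/11) - 27) = -1841 - (-150)*(12/11 - 27) = -1841 - (-150)*(-285)/11 = -1841 - 1*42750/11 = -1841 - 42750/11 = -63001/11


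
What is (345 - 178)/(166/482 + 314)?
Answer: 40247/75757 ≈ 0.53126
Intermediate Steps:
(345 - 178)/(166/482 + 314) = 167/(166*(1/482) + 314) = 167/(83/241 + 314) = 167/(75757/241) = 167*(241/75757) = 40247/75757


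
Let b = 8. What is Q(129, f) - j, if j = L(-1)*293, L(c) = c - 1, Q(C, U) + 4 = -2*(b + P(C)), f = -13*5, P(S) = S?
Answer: 308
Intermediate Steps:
f = -65
Q(C, U) = -20 - 2*C (Q(C, U) = -4 - 2*(8 + C) = -4 + (-16 - 2*C) = -20 - 2*C)
L(c) = -1 + c
j = -586 (j = (-1 - 1)*293 = -2*293 = -586)
Q(129, f) - j = (-20 - 2*129) - 1*(-586) = (-20 - 258) + 586 = -278 + 586 = 308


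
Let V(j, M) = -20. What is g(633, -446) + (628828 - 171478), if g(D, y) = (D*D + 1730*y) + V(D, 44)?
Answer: 86439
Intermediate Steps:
g(D, y) = -20 + D² + 1730*y (g(D, y) = (D*D + 1730*y) - 20 = (D² + 1730*y) - 20 = -20 + D² + 1730*y)
g(633, -446) + (628828 - 171478) = (-20 + 633² + 1730*(-446)) + (628828 - 171478) = (-20 + 400689 - 771580) + 457350 = -370911 + 457350 = 86439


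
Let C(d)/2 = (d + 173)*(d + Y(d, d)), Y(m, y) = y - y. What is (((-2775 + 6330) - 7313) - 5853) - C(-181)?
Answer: -12507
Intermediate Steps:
Y(m, y) = 0
C(d) = 2*d*(173 + d) (C(d) = 2*((d + 173)*(d + 0)) = 2*((173 + d)*d) = 2*(d*(173 + d)) = 2*d*(173 + d))
(((-2775 + 6330) - 7313) - 5853) - C(-181) = (((-2775 + 6330) - 7313) - 5853) - 2*(-181)*(173 - 181) = ((3555 - 7313) - 5853) - 2*(-181)*(-8) = (-3758 - 5853) - 1*2896 = -9611 - 2896 = -12507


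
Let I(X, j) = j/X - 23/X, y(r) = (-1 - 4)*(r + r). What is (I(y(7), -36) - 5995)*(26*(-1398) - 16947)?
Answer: 4472420469/14 ≈ 3.1946e+8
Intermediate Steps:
y(r) = -10*r
I(X, j) = -23/X + j/X
(I(y(7), -36) - 5995)*(26*(-1398) - 16947) = ((-23 - 36)/((-10*7)) - 5995)*(26*(-1398) - 16947) = (-59/(-70) - 5995)*(-36348 - 16947) = (-1/70*(-59) - 5995)*(-53295) = (59/70 - 5995)*(-53295) = -419591/70*(-53295) = 4472420469/14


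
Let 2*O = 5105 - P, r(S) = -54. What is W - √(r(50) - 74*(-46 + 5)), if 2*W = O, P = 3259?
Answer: 923/2 - 2*√745 ≈ 406.91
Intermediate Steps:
O = 923 (O = (5105 - 1*3259)/2 = (5105 - 3259)/2 = (½)*1846 = 923)
W = 923/2 (W = (½)*923 = 923/2 ≈ 461.50)
W - √(r(50) - 74*(-46 + 5)) = 923/2 - √(-54 - 74*(-46 + 5)) = 923/2 - √(-54 - 74*(-41)) = 923/2 - √(-54 + 3034) = 923/2 - √2980 = 923/2 - 2*√745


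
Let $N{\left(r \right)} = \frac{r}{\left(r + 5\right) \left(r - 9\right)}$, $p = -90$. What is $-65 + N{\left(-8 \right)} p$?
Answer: $- \frac{865}{17} \approx -50.882$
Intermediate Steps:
$N{\left(r \right)} = \frac{r}{\left(-9 + r\right) \left(5 + r\right)}$ ($N{\left(r \right)} = \frac{r}{\left(5 + r\right) \left(-9 + r\right)} = \frac{r}{\left(-9 + r\right) \left(5 + r\right)}$)
$-65 + N{\left(-8 \right)} p = -65 + - \frac{8}{-45 + \left(-8\right)^{2} - -32} \left(-90\right) = -65 + - \frac{8}{-45 + 64 + 32} \left(-90\right) = -65 + - \frac{8}{51} \left(-90\right) = -65 + \left(-8\right) \frac{1}{51} \left(-90\right) = -65 - - \frac{240}{17} = -65 + \frac{240}{17} = - \frac{865}{17}$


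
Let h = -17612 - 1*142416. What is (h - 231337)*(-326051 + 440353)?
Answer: -44733802230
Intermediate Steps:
h = -160028 (h = -17612 - 142416 = -160028)
(h - 231337)*(-326051 + 440353) = (-160028 - 231337)*(-326051 + 440353) = -391365*114302 = -44733802230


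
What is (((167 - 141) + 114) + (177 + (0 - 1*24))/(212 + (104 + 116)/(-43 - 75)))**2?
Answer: 3044142094009/153710404 ≈ 19804.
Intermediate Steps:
(((167 - 141) + 114) + (177 + (0 - 1*24))/(212 + (104 + 116)/(-43 - 75)))**2 = ((26 + 114) + (177 + (0 - 24))/(212 + 220/(-118)))**2 = (140 + (177 - 24)/(212 + 220*(-1/118)))**2 = (140 + 153/(212 - 110/59))**2 = (140 + 153/(12398/59))**2 = (140 + 153*(59/12398))**2 = (140 + 9027/12398)**2 = (1744747/12398)**2 = 3044142094009/153710404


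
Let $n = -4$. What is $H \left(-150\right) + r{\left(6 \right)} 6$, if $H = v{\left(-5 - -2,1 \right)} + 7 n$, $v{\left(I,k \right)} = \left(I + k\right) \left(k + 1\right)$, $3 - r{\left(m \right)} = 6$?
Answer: $4782$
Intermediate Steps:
$r{\left(m \right)} = -3$ ($r{\left(m \right)} = 3 - 6 = -3$)
$v{\left(I,k \right)} = \left(1 + k\right) \left(I + k\right)$ ($v{\left(I,k \right)} = \left(I + k\right) \left(1 + k\right) = \left(1 + k\right) \left(I + k\right)$)
$H = -32$ ($H = \left(\left(-5 - -2\right) + 1 + 1^{2} + \left(-5 - -2\right) 1\right) + 7 \left(-4\right) = \left(\left(-5 + 2\right) + 1 + 1 + \left(-5 + 2\right) 1\right) - 28 = \left(-3 + 1 + 1 - 3\right) - 28 = -4 - 28 = -32$)
$H \left(-150\right) + r{\left(6 \right)} 6 = \left(-32\right) \left(-150\right) - 18 = 4800 - 18 = 4782$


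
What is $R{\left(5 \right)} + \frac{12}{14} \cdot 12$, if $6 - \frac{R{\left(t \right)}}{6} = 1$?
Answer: $\frac{282}{7} \approx 40.286$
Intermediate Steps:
$R{\left(t \right)} = 30$ ($R{\left(t \right)} = 36 - 6 = 30$)
$R{\left(5 \right)} + \frac{12}{14} \cdot 12 = 30 + \frac{12}{14} \cdot 12 = 30 + 12 \cdot \frac{1}{14} \cdot 12 = 30 + \frac{6}{7} \cdot 12 = 30 + \frac{72}{7} = \frac{282}{7}$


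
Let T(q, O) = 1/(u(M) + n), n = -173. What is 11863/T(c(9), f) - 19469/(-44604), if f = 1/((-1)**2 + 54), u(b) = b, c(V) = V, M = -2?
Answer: -92598999631/44604 ≈ -2.0760e+6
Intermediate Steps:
f = 1/55 (f = 1/(1 + 54) = 1/55 ≈ 0.018182)
T(q, O) = -1/175 (T(q, O) = 1/(-2 - 173) = 1/(-175) = -1/175)
11863/T(c(9), f) - 19469/(-44604) = 11863/(-1/175) - 19469/(-44604) = 11863*(-175) - 19469*(-1/44604) = -2076025 + 19469/44604 = -92598999631/44604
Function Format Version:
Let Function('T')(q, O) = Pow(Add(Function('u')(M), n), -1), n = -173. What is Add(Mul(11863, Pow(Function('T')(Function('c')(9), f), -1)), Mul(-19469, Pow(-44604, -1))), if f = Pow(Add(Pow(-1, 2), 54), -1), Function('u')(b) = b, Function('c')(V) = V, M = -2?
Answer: Rational(-92598999631, 44604) ≈ -2.0760e+6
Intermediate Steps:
f = Rational(1, 55) (f = Pow(Add(1, 54), -1) = Pow(55, -1) = Rational(1, 55) ≈ 0.018182)
Function('T')(q, O) = Rational(-1, 175) (Function('T')(q, O) = Pow(Add(-2, -173), -1) = Pow(-175, -1) = Rational(-1, 175))
Add(Mul(11863, Pow(Function('T')(Function('c')(9), f), -1)), Mul(-19469, Pow(-44604, -1))) = Add(Mul(11863, Pow(Rational(-1, 175), -1)), Mul(-19469, Pow(-44604, -1))) = Add(Mul(11863, -175), Mul(-19469, Rational(-1, 44604))) = Add(-2076025, Rational(19469, 44604)) = Rational(-92598999631, 44604)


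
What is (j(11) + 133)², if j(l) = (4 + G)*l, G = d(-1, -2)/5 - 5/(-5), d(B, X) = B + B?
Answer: 842724/25 ≈ 33709.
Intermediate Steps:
d(B, X) = 2*B
G = ⅗ (G = (2*(-1))/5 - 5/(-5) = -2*⅕ - 5*(-⅕) = -⅖ + 1 = ⅗ ≈ 0.60000)
j(l) = 23*l/5 (j(l) = (4 + ⅗)*l = 23*l/5)
(j(11) + 133)² = ((23/5)*11 + 133)² = (253/5 + 133)² = (918/5)² = 842724/25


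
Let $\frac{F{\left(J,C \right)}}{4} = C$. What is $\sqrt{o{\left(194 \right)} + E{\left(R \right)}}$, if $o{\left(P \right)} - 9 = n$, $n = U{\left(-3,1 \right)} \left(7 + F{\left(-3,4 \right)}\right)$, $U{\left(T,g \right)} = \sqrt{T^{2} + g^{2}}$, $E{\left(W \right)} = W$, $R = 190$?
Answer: $\sqrt{199 + 23 \sqrt{10}} \approx 16.484$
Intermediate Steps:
$F{\left(J,C \right)} = 4 C$
$n = 23 \sqrt{10}$ ($n = \sqrt{\left(-3\right)^{2} + 1^{2}} \left(7 + 4 \cdot 4\right) = \sqrt{9 + 1} \left(7 + 16\right) = \sqrt{10} \cdot 23 = 23 \sqrt{10} \approx 72.732$)
$o{\left(P \right)} = 9 + 23 \sqrt{10}$
$\sqrt{o{\left(194 \right)} + E{\left(R \right)}} = \sqrt{\left(9 + 23 \sqrt{10}\right) + 190} = \sqrt{199 + 23 \sqrt{10}}$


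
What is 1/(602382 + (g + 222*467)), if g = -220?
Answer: 1/705836 ≈ 1.4168e-6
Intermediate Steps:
1/(602382 + (g + 222*467)) = 1/(602382 + (-220 + 222*467)) = 1/(602382 + (-220 + 103674)) = 1/(602382 + 103454) = 1/705836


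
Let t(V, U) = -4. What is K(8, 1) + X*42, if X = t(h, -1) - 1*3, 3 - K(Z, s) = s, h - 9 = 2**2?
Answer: -292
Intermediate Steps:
h = 13 (h = 9 + 2**2 = 9 + 4 = 13)
K(Z, s) = 3 - s
X = -7 (X = -4 - 1*3 = -4 - 3 = -7)
K(8, 1) + X*42 = (3 - 1*1) - 7*42 = (3 - 1) - 294 = 2 - 294 = -292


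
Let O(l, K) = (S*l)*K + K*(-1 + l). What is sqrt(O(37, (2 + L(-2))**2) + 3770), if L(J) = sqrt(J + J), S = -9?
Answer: sqrt(3770 - 2376*I) ≈ 64.134 - 18.524*I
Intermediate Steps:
L(J) = sqrt(2)*sqrt(J) (L(J) = sqrt(2*J) = sqrt(2)*sqrt(J))
O(l, K) = K*(-1 + l) - 9*K*l (O(l, K) = (-9*l)*K + K*(-1 + l) = -9*K*l + K*(-1 + l) = K*(-1 + l) - 9*K*l)
sqrt(O(37, (2 + L(-2))**2) + 3770) = sqrt(-(2 + sqrt(2)*sqrt(-2))**2*(1 + 8*37) + 3770) = sqrt(-(2 + sqrt(2)*(I*sqrt(2)))**2*(1 + 296) + 3770) = sqrt(-1*(2 + 2*I)**2*297 + 3770) = sqrt(-297*(2 + 2*I)**2 + 3770) = sqrt(3770 - 297*(2 + 2*I)**2)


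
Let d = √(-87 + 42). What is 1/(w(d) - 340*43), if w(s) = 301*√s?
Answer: -1/(14620 - 301*√3*5^(¼)*√I) ≈ -7.0971e-5 - 2.7809e-6*I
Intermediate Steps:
d = 3*I*√5 (d = √(-45) = 3*I*√5 ≈ 6.7082*I)
1/(w(d) - 340*43) = 1/(301*√(3*I*√5) - 340*43) = 1/(301*(√3*5^(¼)*√I) - 14620) = 1/(301*√3*5^(¼)*√I - 14620) = 1/(-14620 + 301*√3*5^(¼)*√I)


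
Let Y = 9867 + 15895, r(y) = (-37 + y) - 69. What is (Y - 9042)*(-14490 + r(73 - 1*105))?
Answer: -244580160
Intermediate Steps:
r(y) = -106 + y
Y = 25762
(Y - 9042)*(-14490 + r(73 - 1*105)) = (25762 - 9042)*(-14490 + (-106 + (73 - 1*105))) = 16720*(-14490 + (-106 + (73 - 105))) = 16720*(-14490 + (-106 - 32)) = 16720*(-14490 - 138) = 16720*(-14628) = -244580160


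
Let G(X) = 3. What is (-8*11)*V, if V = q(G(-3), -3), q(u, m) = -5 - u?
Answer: 704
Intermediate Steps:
V = -8 (V = -5 - 1*3 = -5 - 3 = -8)
(-8*11)*V = -8*11*(-8) = -88*(-8) = 704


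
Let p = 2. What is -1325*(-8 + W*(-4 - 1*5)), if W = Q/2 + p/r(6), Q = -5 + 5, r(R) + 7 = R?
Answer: -13250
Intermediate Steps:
r(R) = -7 + R
Q = 0
W = -2 (W = 0/2 + 2/(-7 + 6) = 0*(½) + 2/(-1) = 0 + 2*(-1) = 0 - 2 = -2)
-1325*(-8 + W*(-4 - 1*5)) = -1325*(-8 - 2*(-4 - 1*5)) = -1325*(-8 - 2*(-4 - 5)) = -1325*(-8 - 2*(-9)) = -1325*(-8 + 18) = -1325*10 = -13250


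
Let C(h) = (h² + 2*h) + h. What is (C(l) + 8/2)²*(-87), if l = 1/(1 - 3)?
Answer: -10527/16 ≈ -657.94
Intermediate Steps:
l = -½ (l = 1/(-2) = -½ ≈ -0.50000)
C(h) = h² + 3*h
(C(l) + 8/2)²*(-87) = (-(3 - ½)/2 + 8/2)²*(-87) = (-½*5/2 + 8*(½))²*(-87) = (-5/4 + 4)²*(-87) = (11/4)²*(-87) = (121/16)*(-87) = -10527/16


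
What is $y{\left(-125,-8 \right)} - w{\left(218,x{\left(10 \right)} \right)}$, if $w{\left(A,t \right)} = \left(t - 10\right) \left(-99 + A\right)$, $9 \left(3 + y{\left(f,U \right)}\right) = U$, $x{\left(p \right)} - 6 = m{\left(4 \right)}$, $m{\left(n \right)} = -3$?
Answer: $\frac{7462}{9} \approx 829.11$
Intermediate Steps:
$x{\left(p \right)} = 3$ ($x{\left(p \right)} = 6 - 3 = 3$)
$y{\left(f,U \right)} = -3 + \frac{U}{9}$
$w{\left(A,t \right)} = \left(-99 + A\right) \left(-10 + t\right)$ ($w{\left(A,t \right)} = \left(-10 + t\right) \left(-99 + A\right) = \left(-99 + A\right) \left(-10 + t\right)$)
$y{\left(-125,-8 \right)} - w{\left(218,x{\left(10 \right)} \right)} = \left(-3 + \frac{1}{9} \left(-8\right)\right) - \left(990 - 297 - 2180 + 218 \cdot 3\right) = \left(-3 - \frac{8}{9}\right) - \left(990 - 297 - 2180 + 654\right) = - \frac{35}{9} - -833 = - \frac{35}{9} + 833 = \frac{7462}{9}$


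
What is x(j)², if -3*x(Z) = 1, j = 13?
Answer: ⅑ ≈ 0.11111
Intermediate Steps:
x(Z) = -⅓ (x(Z) = -⅓*1 = -⅓)
x(j)² = (-⅓)² = ⅑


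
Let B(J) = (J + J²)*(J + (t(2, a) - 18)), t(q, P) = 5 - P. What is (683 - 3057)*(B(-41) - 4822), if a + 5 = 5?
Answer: 221688868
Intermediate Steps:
a = 0 (a = -5 + 5 = 0)
B(J) = (-13 + J)*(J + J²) (B(J) = (J + J²)*(J + ((5 - 1*0) - 18)) = (J + J²)*(J + ((5 + 0) - 18)) = (J + J²)*(J + (5 - 18)) = (J + J²)*(J - 13) = (J + J²)*(-13 + J) = (-13 + J)*(J + J²))
(683 - 3057)*(B(-41) - 4822) = (683 - 3057)*(-41*(-13 + (-41)² - 12*(-41)) - 4822) = -2374*(-41*(-13 + 1681 + 492) - 4822) = -2374*(-41*2160 - 4822) = -2374*(-88560 - 4822) = -2374*(-93382) = 221688868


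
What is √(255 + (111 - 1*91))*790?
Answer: 3950*√11 ≈ 13101.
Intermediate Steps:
√(255 + (111 - 1*91))*790 = √(255 + (111 - 91))*790 = √(255 + 20)*790 = √275*790 = (5*√11)*790 = 3950*√11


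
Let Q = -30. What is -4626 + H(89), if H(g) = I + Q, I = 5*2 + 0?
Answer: -4646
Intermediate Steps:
I = 10 (I = 10 + 0 = 10)
H(g) = -20 (H(g) = 10 - 30 = -20)
-4626 + H(89) = -4626 - 20 = -4646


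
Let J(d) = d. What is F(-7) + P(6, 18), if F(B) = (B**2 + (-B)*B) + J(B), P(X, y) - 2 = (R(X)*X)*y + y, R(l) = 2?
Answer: 229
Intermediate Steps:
P(X, y) = 2 + y + 2*X*y (P(X, y) = 2 + ((2*X)*y + y) = 2 + (2*X*y + y) = 2 + (y + 2*X*y) = 2 + y + 2*X*y)
F(B) = B (F(B) = (B**2 + (-B)*B) + B = (B**2 - B**2) + B = 0 + B = B)
F(-7) + P(6, 18) = -7 + (2 + 18 + 2*6*18) = -7 + (2 + 18 + 216) = -7 + 236 = 229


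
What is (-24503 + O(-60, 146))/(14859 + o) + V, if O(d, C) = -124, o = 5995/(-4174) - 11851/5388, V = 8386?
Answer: 1400561991183070/167044945837 ≈ 8384.3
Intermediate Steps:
o = -40883567/11244756 (o = 5995*(-1/4174) - 11851*1/5388 = -5995/4174 - 11851/5388 = -40883567/11244756 ≈ -3.6358)
(-24503 + O(-60, 146))/(14859 + o) + V = (-24503 - 124)/(14859 - 40883567/11244756) + 8386 = -24627/167044945837/11244756 + 8386 = -24627*11244756/167044945837 + 8386 = -276924606012/167044945837 + 8386 = 1400561991183070/167044945837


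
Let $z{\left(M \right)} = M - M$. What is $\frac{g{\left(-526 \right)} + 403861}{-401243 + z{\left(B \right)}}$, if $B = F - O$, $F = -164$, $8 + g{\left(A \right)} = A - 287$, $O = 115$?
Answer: $- \frac{403040}{401243} \approx -1.0045$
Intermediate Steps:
$g{\left(A \right)} = -295 + A$ ($g{\left(A \right)} = -8 + \left(A - 287\right) = -8 + \left(-287 + A\right) = -295 + A$)
$B = -279$ ($B = -164 - 115 = -279$)
$z{\left(M \right)} = 0$
$\frac{g{\left(-526 \right)} + 403861}{-401243 + z{\left(B \right)}} = \frac{\left(-295 - 526\right) + 403861}{-401243 + 0} = \frac{-821 + 403861}{-401243} = 403040 \left(- \frac{1}{401243}\right) = - \frac{403040}{401243}$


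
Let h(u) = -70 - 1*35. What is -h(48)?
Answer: 105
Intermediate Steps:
h(u) = -105 (h(u) = -70 - 35 = -105)
-h(48) = -1*(-105) = 105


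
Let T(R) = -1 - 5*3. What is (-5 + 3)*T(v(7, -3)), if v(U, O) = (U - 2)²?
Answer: 32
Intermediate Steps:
v(U, O) = (-2 + U)²
T(R) = -16 (T(R) = -1 - 15 = -16)
(-5 + 3)*T(v(7, -3)) = (-5 + 3)*(-16) = -2*(-16) = 32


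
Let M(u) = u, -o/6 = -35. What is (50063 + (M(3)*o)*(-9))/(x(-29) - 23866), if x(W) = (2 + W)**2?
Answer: -44393/23137 ≈ -1.9187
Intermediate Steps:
o = 210 (o = -6*(-35) = 210)
(50063 + (M(3)*o)*(-9))/(x(-29) - 23866) = (50063 + (3*210)*(-9))/((2 - 29)**2 - 23866) = (50063 + 630*(-9))/((-27)**2 - 23866) = (50063 - 5670)/(729 - 23866) = 44393/(-23137) = 44393*(-1/23137) = -44393/23137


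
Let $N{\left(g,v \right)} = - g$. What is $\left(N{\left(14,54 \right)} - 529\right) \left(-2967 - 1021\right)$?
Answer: $2165484$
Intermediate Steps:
$\left(N{\left(14,54 \right)} - 529\right) \left(-2967 - 1021\right) = \left(\left(-1\right) 14 - 529\right) \left(-2967 - 1021\right) = \left(-14 - 529\right) \left(-3988\right) = \left(-543\right) \left(-3988\right) = 2165484$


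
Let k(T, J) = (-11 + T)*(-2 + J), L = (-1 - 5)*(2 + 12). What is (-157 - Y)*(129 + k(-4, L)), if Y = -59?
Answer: -139062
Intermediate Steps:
L = -84 (L = -6*14 = -84)
(-157 - Y)*(129 + k(-4, L)) = (-157 - 1*(-59))*(129 + (22 - 11*(-84) - 2*(-4) - 84*(-4))) = (-157 + 59)*(129 + (22 + 924 + 8 + 336)) = -98*(129 + 1290) = -98*1419 = -139062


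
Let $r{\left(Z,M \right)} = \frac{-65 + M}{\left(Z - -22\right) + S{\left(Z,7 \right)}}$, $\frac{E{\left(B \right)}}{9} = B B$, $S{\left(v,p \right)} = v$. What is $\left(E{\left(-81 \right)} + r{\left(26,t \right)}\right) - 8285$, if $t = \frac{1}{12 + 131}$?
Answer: $\frac{268587677}{5291} \approx 50763.0$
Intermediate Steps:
$E{\left(B \right)} = 9 B^{2}$ ($E{\left(B \right)} = 9 B B = 9 B^{2}$)
$t = \frac{1}{143} \approx 0.006993$
$r{\left(Z,M \right)} = \frac{-65 + M}{22 + 2 Z}$ ($r{\left(Z,M \right)} = \frac{-65 + M}{\left(Z - -22\right) + Z} = \frac{-65 + M}{\left(Z + 22\right) + Z} = \frac{-65 + M}{\left(22 + Z\right) + Z} = \frac{-65 + M}{22 + 2 Z}$)
$\left(E{\left(-81 \right)} + r{\left(26,t \right)}\right) - 8285 = \left(9 \left(-81\right)^{2} + \frac{-65 + \frac{1}{143}}{2 \left(11 + 26\right)}\right) - 8285 = \left(9 \cdot 6561 + \frac{1}{2} \cdot \frac{1}{37} \left(- \frac{9294}{143}\right)\right) - 8285 = \left(59049 + \frac{1}{2} \cdot \frac{1}{37} \left(- \frac{9294}{143}\right)\right) - 8285 = \left(59049 - \frac{4647}{5291}\right) - 8285 = \frac{312423612}{5291} - 8285 = \frac{268587677}{5291}$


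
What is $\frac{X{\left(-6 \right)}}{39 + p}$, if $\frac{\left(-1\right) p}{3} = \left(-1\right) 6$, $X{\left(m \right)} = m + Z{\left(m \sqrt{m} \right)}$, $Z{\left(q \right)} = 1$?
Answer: $- \frac{5}{57} \approx -0.087719$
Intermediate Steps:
$X{\left(m \right)} = 1 + m$ ($X{\left(m \right)} = m + 1 = 1 + m$)
$p = 18$ ($p = - 3 \left(\left(-1\right) 6\right) = \left(-3\right) \left(-6\right) = 18$)
$\frac{X{\left(-6 \right)}}{39 + p} = \frac{1 - 6}{39 + 18} = - \frac{5}{57}$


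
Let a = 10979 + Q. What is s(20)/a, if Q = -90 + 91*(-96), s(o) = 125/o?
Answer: 25/8612 ≈ 0.0029029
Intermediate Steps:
Q = -8826 (Q = -90 - 8736 = -8826)
a = 2153 (a = 10979 - 8826 = 2153)
s(20)/a = (125/20)/2153 = (125*(1/20))*(1/2153) = (25/4)*(1/2153) = 25/8612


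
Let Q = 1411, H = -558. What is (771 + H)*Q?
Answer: 300543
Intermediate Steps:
(771 + H)*Q = (771 - 558)*1411 = 213*1411 = 300543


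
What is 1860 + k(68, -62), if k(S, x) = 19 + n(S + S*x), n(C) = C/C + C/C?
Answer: 1881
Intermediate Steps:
n(C) = 2 (n(C) = 1 + 1 = 2)
k(S, x) = 21 (k(S, x) = 19 + 2 = 21)
1860 + k(68, -62) = 1860 + 21 = 1881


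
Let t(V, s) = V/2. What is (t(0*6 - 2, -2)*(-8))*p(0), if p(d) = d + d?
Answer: 0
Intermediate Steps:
p(d) = 2*d
t(V, s) = V/2 (t(V, s) = V*(1/2) = V/2)
(t(0*6 - 2, -2)*(-8))*p(0) = (((0*6 - 2)/2)*(-8))*(2*0) = (((0 - 2)/2)*(-8))*0 = (((1/2)*(-2))*(-8))*0 = -1*(-8)*0 = 8*0 = 0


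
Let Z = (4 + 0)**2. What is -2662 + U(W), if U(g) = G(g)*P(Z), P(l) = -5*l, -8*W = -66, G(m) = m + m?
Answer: -3982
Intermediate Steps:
G(m) = 2*m
W = 33/4 (W = -1/8*(-66) = 33/4 ≈ 8.2500)
Z = 16 (Z = 4**2 = 16)
U(g) = -160*g (U(g) = (2*g)*(-5*16) = (2*g)*(-80) = -160*g)
-2662 + U(W) = -2662 - 160*33/4 = -2662 - 1320 = -3982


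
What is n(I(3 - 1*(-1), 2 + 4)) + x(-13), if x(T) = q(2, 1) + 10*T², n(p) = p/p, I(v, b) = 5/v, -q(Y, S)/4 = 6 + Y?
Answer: 1659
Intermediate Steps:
q(Y, S) = -24 - 4*Y (q(Y, S) = -4*(6 + Y) = -24 - 4*Y)
n(p) = 1
x(T) = -32 + 10*T² (x(T) = (-24 - 4*2) + 10*T² = (-24 - 8) + 10*T² = -32 + 10*T²)
n(I(3 - 1*(-1), 2 + 4)) + x(-13) = 1 + (-32 + 10*(-13)²) = 1 + (-32 + 10*169) = 1 + (-32 + 1690) = 1 + 1658 = 1659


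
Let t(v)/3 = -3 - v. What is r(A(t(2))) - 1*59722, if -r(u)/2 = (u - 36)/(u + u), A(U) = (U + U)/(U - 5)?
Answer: -59699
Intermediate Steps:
t(v) = -9 - 3*v (t(v) = 3*(-3 - v) = -9 - 3*v)
A(U) = 2*U/(-5 + U) (A(U) = (2*U)/(-5 + U) = 2*U/(-5 + U))
r(u) = -(-36 + u)/u (r(u) = -2*(u - 36)/(u + u) = -2*(-36 + u)/(2*u) = -2*(-36 + u)*1/(2*u) = -(-36 + u)/u)
r(A(t(2))) - 1*59722 = (36 - 2*(-9 - 3*2)/(-5 + (-9 - 3*2)))/((2*(-9 - 3*2)/(-5 + (-9 - 3*2)))) - 1*59722 = (36 - 2*(-9 - 6)/(-5 + (-9 - 6)))/((2*(-9 - 6)/(-5 + (-9 - 6)))) - 59722 = (36 - 2*(-15)/(-5 - 15))/((2*(-15)/(-5 - 15))) - 59722 = (36 - 2*(-15)/(-20))/((2*(-15)/(-20))) - 59722 = (36 - 2*(-15)*(-1)/20)/((2*(-15)*(-1/20))) - 59722 = (36 - 1*3/2)/(3/2) - 59722 = 2*(36 - 3/2)/3 - 59722 = (⅔)*(69/2) - 59722 = 23 - 59722 = -59699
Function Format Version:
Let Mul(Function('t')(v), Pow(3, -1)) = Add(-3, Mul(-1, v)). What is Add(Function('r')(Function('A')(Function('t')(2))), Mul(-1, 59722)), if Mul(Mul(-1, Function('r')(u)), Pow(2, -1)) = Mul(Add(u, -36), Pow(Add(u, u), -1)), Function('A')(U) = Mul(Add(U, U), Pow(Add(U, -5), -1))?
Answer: -59699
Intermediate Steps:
Function('t')(v) = Add(-9, Mul(-3, v)) (Function('t')(v) = Mul(3, Add(-3, Mul(-1, v))) = Add(-9, Mul(-3, v)))
Function('A')(U) = Mul(2, U, Pow(Add(-5, U), -1)) (Function('A')(U) = Mul(Mul(2, U), Pow(Add(-5, U), -1)) = Mul(2, U, Pow(Add(-5, U), -1)))
Function('r')(u) = Mul(-1, Pow(u, -1), Add(-36, u)) (Function('r')(u) = Mul(-2, Mul(Add(u, -36), Pow(Add(u, u), -1))) = Mul(-2, Mul(Add(-36, u), Pow(Mul(2, u), -1))) = Mul(-2, Mul(Add(-36, u), Mul(Rational(1, 2), Pow(u, -1)))) = Mul(-2, Mul(Rational(1, 2), Pow(u, -1), Add(-36, u))) = Mul(-1, Pow(u, -1), Add(-36, u)))
Add(Function('r')(Function('A')(Function('t')(2))), Mul(-1, 59722)) = Add(Mul(Pow(Mul(2, Add(-9, Mul(-3, 2)), Pow(Add(-5, Add(-9, Mul(-3, 2))), -1)), -1), Add(36, Mul(-1, Mul(2, Add(-9, Mul(-3, 2)), Pow(Add(-5, Add(-9, Mul(-3, 2))), -1))))), Mul(-1, 59722)) = Add(Mul(Pow(Mul(2, Add(-9, -6), Pow(Add(-5, Add(-9, -6)), -1)), -1), Add(36, Mul(-1, Mul(2, Add(-9, -6), Pow(Add(-5, Add(-9, -6)), -1))))), -59722) = Add(Mul(Pow(Mul(2, -15, Pow(Add(-5, -15), -1)), -1), Add(36, Mul(-1, Mul(2, -15, Pow(Add(-5, -15), -1))))), -59722) = Add(Mul(Pow(Mul(2, -15, Pow(-20, -1)), -1), Add(36, Mul(-1, Mul(2, -15, Pow(-20, -1))))), -59722) = Add(Mul(Pow(Mul(2, -15, Rational(-1, 20)), -1), Add(36, Mul(-1, Mul(2, -15, Rational(-1, 20))))), -59722) = Add(Mul(Pow(Rational(3, 2), -1), Add(36, Mul(-1, Rational(3, 2)))), -59722) = Add(Mul(Rational(2, 3), Add(36, Rational(-3, 2))), -59722) = Add(Mul(Rational(2, 3), Rational(69, 2)), -59722) = Add(23, -59722) = -59699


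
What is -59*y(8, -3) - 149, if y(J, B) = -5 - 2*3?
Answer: 500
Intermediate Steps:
y(J, B) = -11 (y(J, B) = -5 - 6 = -11)
-59*y(8, -3) - 149 = -59*(-11) - 149 = 649 - 149 = 500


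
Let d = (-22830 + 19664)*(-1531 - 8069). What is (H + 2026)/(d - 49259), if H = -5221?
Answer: -3195/30344341 ≈ -0.00010529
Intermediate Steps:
d = 30393600 (d = -3166*(-9600) = 30393600)
(H + 2026)/(d - 49259) = (-5221 + 2026)/(30393600 - 49259) = -3195/30344341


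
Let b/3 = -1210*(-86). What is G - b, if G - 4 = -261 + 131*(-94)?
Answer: -324751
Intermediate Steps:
G = -12571 (G = 4 + (-261 + 131*(-94)) = 4 + (-261 - 12314) = 4 - 12575 = -12571)
b = 312180 (b = 3*(-1210*(-86)) = 3*104060 = 312180)
G - b = -12571 - 1*312180 = -12571 - 312180 = -324751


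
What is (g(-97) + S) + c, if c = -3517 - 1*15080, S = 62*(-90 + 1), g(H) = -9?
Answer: -24124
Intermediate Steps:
S = -5518 (S = 62*(-89) = -5518)
c = -18597 (c = -3517 - 15080 = -18597)
(g(-97) + S) + c = (-9 - 5518) - 18597 = -5527 - 18597 = -24124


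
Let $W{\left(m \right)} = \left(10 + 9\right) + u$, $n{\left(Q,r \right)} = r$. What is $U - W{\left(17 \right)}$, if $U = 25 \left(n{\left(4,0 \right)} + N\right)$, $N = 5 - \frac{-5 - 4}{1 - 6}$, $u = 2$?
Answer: $59$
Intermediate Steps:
$N = \frac{16}{5}$ ($N = 5 - - \frac{9}{-5} = 5 - \left(-9\right) \left(- \frac{1}{5}\right) = 5 - \frac{9}{5} = \frac{16}{5} \approx 3.2$)
$W{\left(m \right)} = 21$ ($W{\left(m \right)} = \left(10 + 9\right) + 2 = 19 + 2 = 21$)
$U = 80$ ($U = 25 \left(0 + \frac{16}{5}\right) = 25 \cdot \frac{16}{5} = 80$)
$U - W{\left(17 \right)} = 80 - 21 = 59$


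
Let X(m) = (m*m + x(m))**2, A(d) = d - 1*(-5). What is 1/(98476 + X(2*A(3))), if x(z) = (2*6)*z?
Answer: 1/299180 ≈ 3.3425e-6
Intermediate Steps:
A(d) = 5 + d (A(d) = d + 5 = 5 + d)
x(z) = 12*z
X(m) = (m**2 + 12*m)**2 (X(m) = (m*m + 12*m)**2 = (m**2 + 12*m)**2)
1/(98476 + X(2*A(3))) = 1/(98476 + (2*(5 + 3))**2*(12 + 2*(5 + 3))**2) = 1/(98476 + (2*8)**2*(12 + 2*8)**2) = 1/(98476 + 16**2*(12 + 16)**2) = 1/(98476 + 256*28**2) = 1/(98476 + 256*784) = 1/(98476 + 200704) = 1/299180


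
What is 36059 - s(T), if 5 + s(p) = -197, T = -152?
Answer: 36261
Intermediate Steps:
s(p) = -202 (s(p) = -5 - 197 = -202)
36059 - s(T) = 36059 - 1*(-202) = 36059 + 202 = 36261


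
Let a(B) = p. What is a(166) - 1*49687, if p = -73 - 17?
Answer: -49777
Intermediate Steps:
p = -90
a(B) = -90
a(166) - 1*49687 = -90 - 1*49687 = -90 - 49687 = -49777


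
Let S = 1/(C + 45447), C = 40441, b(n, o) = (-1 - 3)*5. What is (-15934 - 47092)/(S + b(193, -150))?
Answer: 5413177088/1717759 ≈ 3151.3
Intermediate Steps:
b(n, o) = -20 (b(n, o) = -4*5 = -20)
S = 1/85888 (S = 1/(40441 + 45447) = 1/85888 ≈ 1.1643e-5)
(-15934 - 47092)/(S + b(193, -150)) = (-15934 - 47092)/(1/85888 - 20) = -63026/(-1717759/85888) = -63026*(-85888/1717759) = 5413177088/1717759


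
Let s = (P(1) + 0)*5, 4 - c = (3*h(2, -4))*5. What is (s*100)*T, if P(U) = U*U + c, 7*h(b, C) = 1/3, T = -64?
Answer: -960000/7 ≈ -1.3714e+5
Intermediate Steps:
h(b, C) = 1/21 (h(b, C) = (⅐)/3 = (⅐)*(⅓) = 1/21)
c = 23/7 (c = 4 - 3*(1/21)*5 = 4 - 5/7 = 23/7 ≈ 3.2857)
P(U) = 23/7 + U² (P(U) = U*U + 23/7 = U² + 23/7 = 23/7 + U²)
s = 150/7 (s = ((23/7 + 1²) + 0)*5 = ((23/7 + 1) + 0)*5 = (30/7 + 0)*5 = (30/7)*5 = 150/7 ≈ 21.429)
(s*100)*T = ((150/7)*100)*(-64) = (15000/7)*(-64) = -960000/7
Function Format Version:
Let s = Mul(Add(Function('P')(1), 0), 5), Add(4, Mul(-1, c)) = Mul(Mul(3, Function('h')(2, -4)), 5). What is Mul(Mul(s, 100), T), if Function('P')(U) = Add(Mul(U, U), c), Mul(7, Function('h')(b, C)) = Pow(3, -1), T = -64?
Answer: Rational(-960000, 7) ≈ -1.3714e+5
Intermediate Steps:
Function('h')(b, C) = Rational(1, 21) (Function('h')(b, C) = Mul(Rational(1, 7), Pow(3, -1)) = Mul(Rational(1, 7), Rational(1, 3)) = Rational(1, 21))
c = Rational(23, 7) (c = Add(4, Mul(-1, Mul(Mul(3, Rational(1, 21)), 5))) = Add(4, Mul(-1, Mul(Rational(1, 7), 5))) = Add(4, Mul(-1, Rational(5, 7))) = Add(4, Rational(-5, 7)) = Rational(23, 7) ≈ 3.2857)
Function('P')(U) = Add(Rational(23, 7), Pow(U, 2)) (Function('P')(U) = Add(Mul(U, U), Rational(23, 7)) = Add(Pow(U, 2), Rational(23, 7)) = Add(Rational(23, 7), Pow(U, 2)))
s = Rational(150, 7) (s = Mul(Add(Add(Rational(23, 7), Pow(1, 2)), 0), 5) = Mul(Add(Add(Rational(23, 7), 1), 0), 5) = Mul(Add(Rational(30, 7), 0), 5) = Mul(Rational(30, 7), 5) = Rational(150, 7) ≈ 21.429)
Mul(Mul(s, 100), T) = Mul(Mul(Rational(150, 7), 100), -64) = Mul(Rational(15000, 7), -64) = Rational(-960000, 7)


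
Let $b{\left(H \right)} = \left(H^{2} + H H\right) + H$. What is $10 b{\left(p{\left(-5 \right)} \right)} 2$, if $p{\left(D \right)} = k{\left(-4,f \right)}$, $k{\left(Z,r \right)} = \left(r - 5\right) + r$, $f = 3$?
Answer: $60$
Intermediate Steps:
$k{\left(Z,r \right)} = -5 + 2 r$ ($k{\left(Z,r \right)} = \left(-5 + r\right) + r = -5 + 2 r$)
$p{\left(D \right)} = 1$ ($p{\left(D \right)} = -5 + 2 \cdot 3 = -5 + 6 = 1$)
$b{\left(H \right)} = H + 2 H^{2}$ ($b{\left(H \right)} = \left(H^{2} + H^{2}\right) + H = 2 H^{2} + H = H + 2 H^{2}$)
$10 b{\left(p{\left(-5 \right)} \right)} 2 = 10 \cdot 1 \left(1 + 2 \cdot 1\right) 2 = 10 \cdot 1 \left(1 + 2\right) 2 = 10 \cdot 1 \cdot 3 \cdot 2 = 10 \cdot 3 \cdot 2 = 30 \cdot 2 = 60$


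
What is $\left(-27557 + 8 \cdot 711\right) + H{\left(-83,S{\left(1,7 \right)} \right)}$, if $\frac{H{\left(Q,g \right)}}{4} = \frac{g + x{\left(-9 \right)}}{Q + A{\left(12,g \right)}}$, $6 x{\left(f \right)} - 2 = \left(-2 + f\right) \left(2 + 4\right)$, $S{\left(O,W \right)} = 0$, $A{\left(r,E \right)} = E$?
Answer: $- \frac{5445253}{249} \approx -21869.0$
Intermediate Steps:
$x{\left(f \right)} = - \frac{5}{3} + f$ ($x{\left(f \right)} = \frac{1}{3} + \frac{\left(-2 + f\right) \left(2 + 4\right)}{6} = \frac{1}{3} + \frac{\left(-2 + f\right) 6}{6} = \frac{1}{3} + \frac{-12 + 6 f}{6} = \frac{1}{3} + \left(-2 + f\right) = - \frac{5}{3} + f$)
$H{\left(Q,g \right)} = \frac{4 \left(- \frac{32}{3} + g\right)}{Q + g}$ ($H{\left(Q,g \right)} = 4 \frac{g - \frac{32}{3}}{Q + g} = 4 \frac{- \frac{32}{3} + g}{Q + g} = \frac{4 \left(- \frac{32}{3} + g\right)}{Q + g}$)
$\left(-27557 + 8 \cdot 711\right) + H{\left(-83,S{\left(1,7 \right)} \right)} = \left(-27557 + 8 \cdot 711\right) + \frac{- \frac{128}{3} + 4 \cdot 0}{-83 + 0} = \left(-27557 + 5688\right) + \frac{- \frac{128}{3} + 0}{-83} = -21869 - - \frac{128}{249} = -21869 + \frac{128}{249} = - \frac{5445253}{249}$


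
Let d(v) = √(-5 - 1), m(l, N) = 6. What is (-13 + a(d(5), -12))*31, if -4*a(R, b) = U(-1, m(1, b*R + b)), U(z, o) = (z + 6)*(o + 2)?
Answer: -713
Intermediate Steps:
d(v) = I*√6 (d(v) = √(-6) = I*√6)
U(z, o) = (2 + o)*(6 + z) (U(z, o) = (6 + z)*(2 + o) = (2 + o)*(6 + z))
a(R, b) = -10 (a(R, b) = -(12 + 2*(-1) + 6*6 + 6*(-1))/4 = -(12 - 2 + 36 - 6)/4 = -¼*40 = -10)
(-13 + a(d(5), -12))*31 = (-13 - 10)*31 = -23*31 = -713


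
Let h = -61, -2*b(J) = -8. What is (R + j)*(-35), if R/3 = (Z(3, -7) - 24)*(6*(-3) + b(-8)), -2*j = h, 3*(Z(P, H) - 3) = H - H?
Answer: -63875/2 ≈ -31938.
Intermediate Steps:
b(J) = 4 (b(J) = -½*(-8) = 4)
Z(P, H) = 3 (Z(P, H) = 3 + (H - H)/3 = 3 + (⅓)*0 = 3 + 0 = 3)
j = 61/2 (j = -½*(-61) = 61/2 ≈ 30.500)
R = 882 (R = 3*((3 - 24)*(6*(-3) + 4)) = 3*(-21*(-18 + 4)) = 3*(-21*(-14)) = 3*294 = 882)
(R + j)*(-35) = (882 + 61/2)*(-35) = (1825/2)*(-35) = -63875/2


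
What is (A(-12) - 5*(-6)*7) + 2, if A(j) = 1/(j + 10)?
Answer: 423/2 ≈ 211.50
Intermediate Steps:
A(j) = 1/(10 + j)
(A(-12) - 5*(-6)*7) + 2 = (1/(10 - 12) - 5*(-6)*7) + 2 = (1/(-2) + 30*7) + 2 = (-½ + 210) + 2 = 419/2 + 2 = 423/2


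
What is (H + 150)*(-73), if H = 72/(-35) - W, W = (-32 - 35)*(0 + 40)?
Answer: -7225394/35 ≈ -2.0644e+5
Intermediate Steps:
W = -2680 (W = -67*40 = -2680)
H = 93728/35 (H = 72/(-35) - 1*(-2680) = 72*(-1/35) + 2680 = -72/35 + 2680 = 93728/35 ≈ 2677.9)
(H + 150)*(-73) = (93728/35 + 150)*(-73) = (98978/35)*(-73) = -7225394/35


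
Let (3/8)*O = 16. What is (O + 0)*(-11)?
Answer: -1408/3 ≈ -469.33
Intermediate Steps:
O = 128/3 (O = (8/3)*16 = 128/3 ≈ 42.667)
(O + 0)*(-11) = (128/3 + 0)*(-11) = (128/3)*(-11) = -1408/3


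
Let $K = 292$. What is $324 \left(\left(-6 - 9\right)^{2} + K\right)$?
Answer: $167508$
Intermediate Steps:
$324 \left(\left(-6 - 9\right)^{2} + K\right) = 324 \left(\left(-6 - 9\right)^{2} + 292\right) = 324 \left(\left(-15\right)^{2} + 292\right) = 324 \left(225 + 292\right) = 324 \cdot 517 = 167508$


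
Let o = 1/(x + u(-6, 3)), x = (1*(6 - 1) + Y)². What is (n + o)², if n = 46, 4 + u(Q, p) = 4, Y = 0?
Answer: 1324801/625 ≈ 2119.7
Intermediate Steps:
u(Q, p) = 0 (u(Q, p) = -4 + 4 = 0)
x = 25 (x = (1*(6 - 1) + 0)² = (1*5 + 0)² = (5 + 0)² = 5² = 25)
o = 1/25 (o = 1/(25 + 0) = 1/25 ≈ 0.040000)
(n + o)² = (46 + 1/25)² = (1151/25)² = 1324801/625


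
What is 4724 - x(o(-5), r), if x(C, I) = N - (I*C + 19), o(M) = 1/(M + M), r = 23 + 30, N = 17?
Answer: 47207/10 ≈ 4720.7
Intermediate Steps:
r = 53
o(M) = 1/(2*M)
x(C, I) = -2 - C*I (x(C, I) = 17 - (I*C + 19) = 17 - (C*I + 19) = 17 - (19 + C*I) = 17 + (-19 - C*I) = -2 - C*I)
4724 - x(o(-5), r) = 4724 - (-2 - 1*(½)/(-5)*53) = 4724 - (-2 - 1*(½)*(-⅕)*53) = 4724 - (-2 - 1*(-⅒)*53) = 4724 - (-2 + 53/10) = 4724 - 1*33/10 = 4724 - 33/10 = 47207/10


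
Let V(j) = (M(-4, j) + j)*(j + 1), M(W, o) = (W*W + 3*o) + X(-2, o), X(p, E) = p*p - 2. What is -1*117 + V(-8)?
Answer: -19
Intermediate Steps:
X(p, E) = -2 + p² (X(p, E) = p² - 2 = -2 + p²)
M(W, o) = 2 + W² + 3*o (M(W, o) = (W*W + 3*o) + (-2 + (-2)²) = (W² + 3*o) + (-2 + 4) = (W² + 3*o) + 2 = 2 + W² + 3*o)
V(j) = (1 + j)*(18 + 4*j) (V(j) = ((2 + (-4)² + 3*j) + j)*(j + 1) = ((2 + 16 + 3*j) + j)*(1 + j) = ((18 + 3*j) + j)*(1 + j) = (18 + 4*j)*(1 + j) = (1 + j)*(18 + 4*j))
-1*117 + V(-8) = -1*117 + (18 + 4*(-8)² + 22*(-8)) = -117 + (18 + 4*64 - 176) = -117 + (18 + 256 - 176) = -117 + 98 = -19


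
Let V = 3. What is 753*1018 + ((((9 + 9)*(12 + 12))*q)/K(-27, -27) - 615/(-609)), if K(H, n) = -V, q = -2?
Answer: 155669131/203 ≈ 7.6684e+5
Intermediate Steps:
K(H, n) = -3 (K(H, n) = -1*3 = -3)
753*1018 + ((((9 + 9)*(12 + 12))*q)/K(-27, -27) - 615/(-609)) = 753*1018 + ((((9 + 9)*(12 + 12))*(-2))/(-3) - 615/(-609)) = 766554 + (((18*24)*(-2))*(-⅓) - 615*(-1/609)) = 766554 + ((432*(-2))*(-⅓) + 205/203) = 766554 + (-864*(-⅓) + 205/203) = 766554 + (288 + 205/203) = 766554 + 58669/203 = 155669131/203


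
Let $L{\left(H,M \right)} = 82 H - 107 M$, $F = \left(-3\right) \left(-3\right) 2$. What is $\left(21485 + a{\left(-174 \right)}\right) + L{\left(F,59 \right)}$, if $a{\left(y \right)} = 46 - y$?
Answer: $16868$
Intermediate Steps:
$F = 18$ ($F = 9 \cdot 2 = 18$)
$L{\left(H,M \right)} = - 107 M + 82 H$
$\left(21485 + a{\left(-174 \right)}\right) + L{\left(F,59 \right)} = \left(21485 + \left(46 - -174\right)\right) + \left(\left(-107\right) 59 + 82 \cdot 18\right) = \left(21485 + \left(46 + 174\right)\right) + \left(-6313 + 1476\right) = \left(21485 + 220\right) - 4837 = 21705 - 4837 = 16868$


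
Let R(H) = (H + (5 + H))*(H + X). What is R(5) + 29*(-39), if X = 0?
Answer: -1056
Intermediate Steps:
R(H) = H*(5 + 2*H) (R(H) = (H + (5 + H))*(H + 0) = (5 + 2*H)*H = H*(5 + 2*H))
R(5) + 29*(-39) = 5*(5 + 2*5) + 29*(-39) = 5*(5 + 10) - 1131 = 5*15 - 1131 = 75 - 1131 = -1056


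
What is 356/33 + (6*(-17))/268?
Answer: 46021/4422 ≈ 10.407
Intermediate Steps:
356/33 + (6*(-17))/268 = 356*(1/33) - 102*1/268 = 356/33 - 51/134 = 46021/4422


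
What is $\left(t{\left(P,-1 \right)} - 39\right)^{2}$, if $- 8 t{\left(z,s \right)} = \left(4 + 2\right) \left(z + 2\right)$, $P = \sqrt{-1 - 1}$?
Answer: $\frac{13113}{8} + \frac{243 i \sqrt{2}}{4} \approx 1639.1 + 85.913 i$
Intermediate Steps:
$P = i \sqrt{2}$ ($P = \sqrt{-2} = i \sqrt{2} \approx 1.4142 i$)
$t{\left(z,s \right)} = - \frac{3}{2} - \frac{3 z}{4}$ ($t{\left(z,s \right)} = - \frac{\left(4 + 2\right) \left(z + 2\right)}{8} = - \frac{6 \left(2 + z\right)}{8} = - \frac{12 + 6 z}{8} = - \frac{3}{2} - \frac{3 z}{4}$)
$\left(t{\left(P,-1 \right)} - 39\right)^{2} = \left(\left(- \frac{3}{2} - \frac{3 i \sqrt{2}}{4}\right) - 39\right)^{2} = \left(- \frac{81}{2} - \frac{3 i \sqrt{2}}{4}\right)^{2}$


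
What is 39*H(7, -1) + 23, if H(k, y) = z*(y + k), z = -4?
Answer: -913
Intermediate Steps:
H(k, y) = -4*k - 4*y (H(k, y) = -4*(y + k) = -4*(k + y) = -4*k - 4*y)
39*H(7, -1) + 23 = 39*(-4*7 - 4*(-1)) + 23 = 39*(-28 + 4) + 23 = 39*(-24) + 23 = -936 + 23 = -913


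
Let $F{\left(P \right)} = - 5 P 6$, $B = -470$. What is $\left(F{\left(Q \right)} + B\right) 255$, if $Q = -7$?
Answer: $-66300$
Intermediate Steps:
$F{\left(P \right)} = - 30 P$
$\left(F{\left(Q \right)} + B\right) 255 = \left(\left(-30\right) \left(-7\right) - 470\right) 255 = \left(210 - 470\right) 255 = \left(-260\right) 255 = -66300$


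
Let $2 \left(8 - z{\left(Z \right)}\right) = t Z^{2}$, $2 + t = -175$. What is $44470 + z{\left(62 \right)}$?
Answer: $384672$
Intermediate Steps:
$t = -177$ ($t = -2 - 175 = -177$)
$z{\left(Z \right)} = 8 + \frac{177 Z^{2}}{2}$ ($z{\left(Z \right)} = 8 - \frac{\left(-177\right) Z^{2}}{2} = 8 + \frac{177 Z^{2}}{2}$)
$44470 + z{\left(62 \right)} = 44470 + \left(8 + \frac{177 \cdot 62^{2}}{2}\right) = 44470 + \left(8 + \frac{177}{2} \cdot 3844\right) = 44470 + \left(8 + 340194\right) = 44470 + 340202 = 384672$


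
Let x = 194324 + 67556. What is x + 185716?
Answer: 447596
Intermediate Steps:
x = 261880
x + 185716 = 261880 + 185716 = 447596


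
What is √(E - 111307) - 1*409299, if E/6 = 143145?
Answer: -409299 + √747563 ≈ -4.0843e+5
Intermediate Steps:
E = 858870 (E = 6*143145 = 858870)
√(E - 111307) - 1*409299 = √(858870 - 111307) - 1*409299 = √747563 - 409299 = -409299 + √747563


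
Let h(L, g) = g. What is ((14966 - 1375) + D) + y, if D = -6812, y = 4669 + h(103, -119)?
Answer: 11329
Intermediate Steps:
y = 4550 (y = 4669 - 119 = 4550)
((14966 - 1375) + D) + y = ((14966 - 1375) - 6812) + 4550 = (13591 - 6812) + 4550 = 6779 + 4550 = 11329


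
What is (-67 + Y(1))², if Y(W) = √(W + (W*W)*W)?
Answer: (67 - √2)² ≈ 4301.5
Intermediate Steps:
Y(W) = √(W + W³) (Y(W) = √(W + W²*W) = √(W + W³))
(-67 + Y(1))² = (-67 + √(1 + 1³))² = (-67 + √(1 + 1))² = (-67 + √2)²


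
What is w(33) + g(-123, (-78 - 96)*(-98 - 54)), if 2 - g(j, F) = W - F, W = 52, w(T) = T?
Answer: 26431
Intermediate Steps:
g(j, F) = -50 + F (g(j, F) = 2 - (52 - F) = 2 + (-52 + F) = -50 + F)
w(33) + g(-123, (-78 - 96)*(-98 - 54)) = 33 + (-50 + (-78 - 96)*(-98 - 54)) = 33 + (-50 - 174*(-152)) = 33 + (-50 + 26448) = 33 + 26398 = 26431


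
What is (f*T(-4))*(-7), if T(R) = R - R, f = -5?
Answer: 0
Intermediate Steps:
T(R) = 0
(f*T(-4))*(-7) = -5*0*(-7) = 0*(-7) = 0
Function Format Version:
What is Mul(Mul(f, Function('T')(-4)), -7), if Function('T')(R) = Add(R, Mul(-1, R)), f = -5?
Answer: 0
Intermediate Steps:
Function('T')(R) = 0
Mul(Mul(f, Function('T')(-4)), -7) = Mul(Mul(-5, 0), -7) = Mul(0, -7) = 0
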